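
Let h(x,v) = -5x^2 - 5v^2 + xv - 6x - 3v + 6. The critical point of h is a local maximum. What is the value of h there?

∂h/∂x = -10x + v - 6 = 0 and ∂h/∂v = x - 10v - 3 = 0, so (x, v) = (-7/11, -4/11).
The Hessian has h_{xx} = -10, h_{vv} = -10, h_{xv} = 1, giving D = 99 > 0 with h_{xx} < 0, so the point is a local maximum.
h(-7/11, -4/11) = 93/11.

93/11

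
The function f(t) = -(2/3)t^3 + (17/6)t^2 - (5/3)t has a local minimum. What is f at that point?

-43/162

f'(t) = -2t^2 + (17/3)t - 5/3. Setting f'(t) = 0 gives t ∈ {1/3, 5/2}.
f''(t) = -4t + 17/3. f''(1/3) = 13/3 > 0 ⇒ local minimum; f''(5/2) = -13/3 < 0 ⇒ local maximum.
So the local minimum value is f(1/3) = -43/162.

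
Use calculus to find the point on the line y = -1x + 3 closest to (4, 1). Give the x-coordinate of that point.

3

Minimize D(x)^2 = (x - 4)^2 + (-x + 2)^2.
d/dx[D^2] = 2(x - 4) + 2·(-1)·(-x + 2) = 0 ⇒ x = 3.
Then y = 0 and the distance is √(2) ≈ 1.4142.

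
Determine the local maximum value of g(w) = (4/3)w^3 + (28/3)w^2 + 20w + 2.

-10

Critical points: g'(w) = 4w^2 + (56/3)w + 20 vanishes at w = -3, -5/3.
Second-derivative test with g''(w) = 8w + 56/3: g''(-3) = -16/3 < 0 ⇒ local maximum; g''(-5/3) = 16/3 > 0 ⇒ local minimum.
So the local maximum value is g(-3) = -10.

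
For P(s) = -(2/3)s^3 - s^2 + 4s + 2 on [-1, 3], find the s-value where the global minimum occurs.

P'(s) = -2s^2 - 2s + 4, whose only zero in [-1, 3] is s = 1.
Compare values at every candidate in [-1, 3]: P(-1) = -7/3, P(1) = 13/3, P(3) = -13.
Hence the absolute minimum is -13 at s = 3.

3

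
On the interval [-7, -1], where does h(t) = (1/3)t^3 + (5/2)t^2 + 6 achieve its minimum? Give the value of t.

-1

Differentiating, h'(t) = t^2 + 5t; whose only zero in [-7, -1] is t = -5.
Candidates: h(-7) = 85/6, h(-5) = 161/6, h(-1) = 49/6.
Hence the absolute minimum is 49/6 at t = -1.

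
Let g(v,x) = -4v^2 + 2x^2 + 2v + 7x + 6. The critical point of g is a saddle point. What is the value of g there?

1/8

∂g/∂v = -8v + 2 = 0 and ∂g/∂x = 4x + 7 = 0, so (v, x) = (1/4, -7/4).
The Hessian has g_{vv} = -8, g_{xx} = 4, g_{vx} = 0, giving D = -32 < 0, so the point is a saddle point.
g(1/4, -7/4) = 1/8.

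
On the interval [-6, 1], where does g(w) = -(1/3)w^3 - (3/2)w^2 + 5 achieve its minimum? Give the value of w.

The derivative is -w^2 - 3w, which vanishes at w = -3 and w = 0.
Candidates: g(-6) = 23, g(-3) = 1/2, g(0) = 5, g(1) = 19/6.
So the minimum is g(-3) = 1/2.

-3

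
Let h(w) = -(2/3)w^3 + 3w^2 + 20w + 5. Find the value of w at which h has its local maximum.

5

Critical points: h'(w) = -2w^2 + 6w + 20 vanishes at w = -2, 5.
Second-derivative test with h''(w) = -4w + 6: h''(-2) = 14 > 0 ⇒ local minimum; h''(5) = -14 < 0 ⇒ local maximum.
Thus h has its local maximum at w = 5, with value 290/3.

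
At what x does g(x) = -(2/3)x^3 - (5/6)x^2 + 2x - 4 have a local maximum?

g'(x) = -2x^2 - (5/3)x + 2 = 0 at x = -3/2, 2/3.
Since g''(x) = -4x - 5/3, we get g''(-3/2) = 13/3 > 0 ⇒ local minimum; g''(2/3) = -13/3 < 0 ⇒ local maximum.
The local maximum is g(2/3) = -262/81.

2/3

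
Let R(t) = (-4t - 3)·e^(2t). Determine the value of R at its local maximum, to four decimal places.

Differentiating with the product rule gives R'(t) = (-8t - 10)·e^(2t). Since e^(2t) > 0, the only critical point is t = -5/4.
R''(-5/4) has the same sign as -8 < 0, so this is a local maximum.
R(-5/4) = (2)·e^(-5/2) ≈ 0.1642.

0.1642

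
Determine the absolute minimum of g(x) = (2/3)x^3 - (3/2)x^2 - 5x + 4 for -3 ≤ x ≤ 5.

Differentiating, g'(x) = 2x^2 - 3x - 5; which vanishes at x = -1 and x = 5/2.
Compare values at every candidate in [-3, 5]: g(-3) = -25/2; g(-1) = 41/6; g(5/2) = -179/24; g(5) = 149/6.
Hence the absolute minimum is -25/2 at x = -3.

-25/2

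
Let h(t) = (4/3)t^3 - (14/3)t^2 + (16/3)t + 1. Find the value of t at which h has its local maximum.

h'(t) = 4t^2 - (28/3)t + 16/3. Setting h'(t) = 0 gives t ∈ {1, 4/3}.
Since h''(t) = 8t - 28/3, we get h''(1) = -4/3 < 0 ⇒ local maximum; h''(4/3) = 4/3 > 0 ⇒ local minimum.
So the local maximum value is h(1) = 3.

1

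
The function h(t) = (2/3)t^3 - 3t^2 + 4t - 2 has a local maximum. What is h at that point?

-1/3

Critical points: h'(t) = 2t^2 - 6t + 4 vanishes at t = 1, 2.
Second-derivative test with h''(t) = 4t - 6: h''(1) = -2 < 0 ⇒ local maximum; h''(2) = 2 > 0 ⇒ local minimum.
Thus h has its local maximum at t = 1, with value -1/3.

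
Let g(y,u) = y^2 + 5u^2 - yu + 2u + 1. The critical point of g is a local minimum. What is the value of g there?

15/19

∂g/∂y = 2y - u = 0 and ∂g/∂u = -y + 10u + 2 = 0, so (y, u) = (-2/19, -4/19).
The Hessian has g_{yy} = 2, g_{uu} = 10, g_{yu} = -1, giving D = 19 > 0 with g_{yy} > 0, so the point is a local minimum.
g(-2/19, -4/19) = 15/19.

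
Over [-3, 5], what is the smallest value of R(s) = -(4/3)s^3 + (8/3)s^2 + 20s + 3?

R'(s) = -4s^2 + (16/3)s + 20, which vanishes at s = -5/3 and s = 3.
Evaluating at the critical points and endpoints: R(-3) = 3, R(-5/3) = -1357/81, R(3) = 51, R(5) = 3.
Hence the absolute minimum is -1357/81 at s = -5/3.

-1357/81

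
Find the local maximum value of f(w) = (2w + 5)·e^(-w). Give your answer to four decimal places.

Differentiating with the product rule gives f'(w) = (-2w - 3)·e^(-w). Since e^(-w) > 0, the only critical point is w = -3/2.
f''(-3/2) has the same sign as -2 < 0, so this is a local maximum.
f(-3/2) = (2)·e^(3/2) ≈ 8.9634.

8.9634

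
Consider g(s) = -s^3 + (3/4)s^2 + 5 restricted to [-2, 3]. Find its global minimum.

-61/4

The derivative is -3s^2 + (3/2)s, which vanishes at s = 0 and s = 1/2.
Evaluating at the critical points and endpoints: g(-2) = 16, g(0) = 5, g(1/2) = 81/16, g(3) = -61/4.
Hence the absolute minimum is -61/4 at s = 3.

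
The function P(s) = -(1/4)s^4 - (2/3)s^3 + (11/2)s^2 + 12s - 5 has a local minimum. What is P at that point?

-133/12

Critical points: P'(s) = -s^3 - 2s^2 + 11s + 12 vanishes at s = -4, -1, 3.
Since P''(s) = -3s^2 - 4s + 11, we get P''(-4) = -21 < 0 ⇒ local maximum; P''(-1) = 12 > 0 ⇒ local minimum; P''(3) = -28 < 0 ⇒ local maximum.
Thus P has its local minimum at s = -1, with value -133/12.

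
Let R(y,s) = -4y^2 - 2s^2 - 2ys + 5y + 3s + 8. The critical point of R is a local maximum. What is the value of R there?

10

∂R/∂y = -8y - 2s + 5 = 0 and ∂R/∂s = -2y - 4s + 3 = 0, so (y, s) = (1/2, 1/2).
The Hessian has R_{yy} = -8, R_{ss} = -4, R_{ys} = -2, giving D = 28 > 0 with R_{yy} < 0, so the point is a local maximum.
R(1/2, 1/2) = 10.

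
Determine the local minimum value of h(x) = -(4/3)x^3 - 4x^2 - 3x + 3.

3

h'(x) = -4x^2 - 8x - 3 = 0 at x = -3/2, -1/2.
h''(x) = -8x - 8. h''(-3/2) = 4 > 0 ⇒ local minimum; h''(-1/2) = -4 < 0 ⇒ local maximum.
The local minimum is h(-3/2) = 3.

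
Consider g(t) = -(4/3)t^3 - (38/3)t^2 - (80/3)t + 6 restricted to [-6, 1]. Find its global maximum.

1798/81

g'(t) = -4t^2 - (76/3)t - 80/3, which vanishes at t = -5 and t = -4/3.
Candidates: g(-6) = -2; g(-5) = -32/3; g(-4/3) = 1798/81; g(1) = -104/3.
So the maximum is g(-4/3) = 1798/81.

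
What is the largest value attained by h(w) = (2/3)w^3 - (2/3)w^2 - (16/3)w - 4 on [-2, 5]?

h'(w) = 2w^2 - (4/3)w - 16/3, which vanishes at w = -4/3 and w = 2.
Compare values at every candidate in [-2, 5]: h(-2) = -4/3; h(-4/3) = 28/81; h(2) = -12; h(5) = 36.
Hence the absolute maximum is 36 at w = 5.

36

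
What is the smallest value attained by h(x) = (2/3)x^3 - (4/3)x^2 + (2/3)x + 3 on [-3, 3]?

The derivative is 2x^2 - (8/3)x + 2/3, which vanishes at x = 1/3 and x = 1.
Compare values at every candidate in [-3, 3]: h(-3) = -29; h(1/3) = 251/81; h(1) = 3; h(3) = 11.
The minimum over the interval is -29, attained at x = -3.

-29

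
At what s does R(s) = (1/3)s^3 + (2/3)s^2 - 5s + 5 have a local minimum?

R'(s) = s^2 + (4/3)s - 5 = 0 at s = -3, 5/3.
R''(s) = 2s + 4/3. R''(-3) = -14/3 < 0 ⇒ local maximum; R''(5/3) = 14/3 > 0 ⇒ local minimum.
The local minimum is R(5/3) = 5/81.

5/3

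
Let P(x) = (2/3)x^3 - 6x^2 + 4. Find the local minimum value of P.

P'(x) = 2x^2 - 12x = 0 at x = 0, 6.
Since P''(x) = 4x - 12, we get P''(0) = -12 < 0 ⇒ local maximum; P''(6) = 12 > 0 ⇒ local minimum.
Thus P has its local minimum at x = 6, with value -68.

-68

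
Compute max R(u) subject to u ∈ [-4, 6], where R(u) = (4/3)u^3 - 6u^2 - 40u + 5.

151/3

R'(u) = 4u^2 - 12u - 40, which vanishes at u = -2 and u = 5.
Candidates: R(-4) = -49/3,  R(-2) = 151/3,  R(5) = -535/3,  R(6) = -163.
So the maximum is R(-2) = 151/3.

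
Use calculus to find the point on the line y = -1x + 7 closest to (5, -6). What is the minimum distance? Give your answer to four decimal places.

Minimize D(x)^2 = (x - 5)^2 + (-x + 13)^2.
d/dx[D^2] = 2(x - 5) + 2·(-1)·(-x + 13) = 0 ⇒ x = 9.
Then y = -2 and the distance is √(32) ≈ 5.6569.

5.6569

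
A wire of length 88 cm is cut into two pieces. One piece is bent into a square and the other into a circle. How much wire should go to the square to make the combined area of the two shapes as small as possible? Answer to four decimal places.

Let x be the length used for the square. Square side x/4; circle radius (88−x)/(2π).
A(x) = (x/4)² + π·((88−x)/(2π))² = x²/16 + (88−x)²/(4π) for 0 ≤ x ≤ 88. A'(x) = x/8 − (88−x)/(2π) = 0 gives x = 4·88/(π+4) ≈ 49.2887.
A'' = 1/8 + 1/(2π) > 0, so this gives the minimum combined area; x ≈ 49.2887 cm to the square.

49.2887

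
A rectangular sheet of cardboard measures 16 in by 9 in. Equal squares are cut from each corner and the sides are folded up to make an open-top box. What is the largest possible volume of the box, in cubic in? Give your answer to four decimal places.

120.6015

With cut size x, the volume is V(x) = x(16 − 2x)(9 − 2x) for 0 < x < 4.5.
V'(x) = 12x^2 − 100x + 144. Setting V'(x) = 0 gives x ≈ 1.8513 (the root in (0, 4.5)).
V''(x) = 24x − 100 is negative there, so this is the maximum; V ≈ 120.6015.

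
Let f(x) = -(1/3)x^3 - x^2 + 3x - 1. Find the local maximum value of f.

f'(x) = -x^2 - 2x + 3. Setting f'(x) = 0 gives x ∈ {-3, 1}.
Since f''(x) = -2x - 2, we get f''(-3) = 4 > 0 ⇒ local minimum; f''(1) = -4 < 0 ⇒ local maximum.
The local maximum is f(1) = 2/3.

2/3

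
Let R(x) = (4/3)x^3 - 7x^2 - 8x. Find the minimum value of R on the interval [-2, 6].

The derivative is 4x^2 - 14x - 8, which vanishes at x = -1/2 and x = 4.
Compare values at every candidate in [-2, 6]: R(-2) = -68/3,  R(-1/2) = 25/12,  R(4) = -176/3,  R(6) = -12.
So the minimum is R(4) = -176/3.

-176/3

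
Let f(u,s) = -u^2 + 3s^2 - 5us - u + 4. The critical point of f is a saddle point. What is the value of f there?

151/37

∂f/∂u = -2u - 5s - 1 = 0 and ∂f/∂s = -5u + 6s = 0, so (u, s) = (-6/37, -5/37).
The Hessian has f_{uu} = -2, f_{ss} = 6, f_{us} = -5, giving D = -37 < 0, so the point is a saddle point.
f(-6/37, -5/37) = 151/37.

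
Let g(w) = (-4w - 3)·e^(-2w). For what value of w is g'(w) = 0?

-1/4

Differentiating with the product rule gives g'(w) = (8w + 2)·e^(-2w). Since e^(-2w) > 0, the only critical point is w = -1/4.
g''(-1/4) has the same sign as 8 > 0, so this is a local minimum.
g(-1/4) = (-2)·e^(1/2) ≈ -3.2974.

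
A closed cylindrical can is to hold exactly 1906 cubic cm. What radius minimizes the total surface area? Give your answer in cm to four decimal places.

With radius r and height h, πr²h = 1906 so h = 1906/(πr²), and S(r) = 2πr² + 2πrh = 2πr² + 2·1906/r.
S'(r) = 4πr − 2·1906/r² = 0 ⇒ r³ = 1906/(2π), so r ≈ 6.7192 and h = 2r ≈ 13.4383.
S''(r) = 4π + 4·1906/r³ > 0, so this is the minimum; S ≈ 851.0005.

6.7192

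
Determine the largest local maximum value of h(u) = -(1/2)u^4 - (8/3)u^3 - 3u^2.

h'(u) = -2u^3 - 8u^2 - 6u = 0 at u = -3, -1, 0.
Second-derivative test with h''(u) = -6u^2 - 16u - 6: h''(-3) = -12 < 0 ⇒ local maximum; h''(-1) = 4 > 0 ⇒ local minimum; h''(0) = -6 < 0 ⇒ local maximum.
So the largest local maximum value is h(-3) = 9/2.

9/2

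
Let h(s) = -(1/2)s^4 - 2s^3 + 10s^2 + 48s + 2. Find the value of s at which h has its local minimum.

Critical points: h'(s) = -2s^3 - 6s^2 + 20s + 48 vanishes at s = -4, -2, 3.
h''(s) = -6s^2 - 12s + 20. h''(-4) = -28 < 0 ⇒ local maximum; h''(-2) = 20 > 0 ⇒ local minimum; h''(3) = -70 < 0 ⇒ local maximum.
Thus h has its local minimum at s = -2, with value -46.

-2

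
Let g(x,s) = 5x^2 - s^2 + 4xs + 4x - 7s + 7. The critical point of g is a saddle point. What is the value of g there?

593/36

∂g/∂x = 10x + 4s + 4 = 0 and ∂g/∂s = 4x - 2s - 7 = 0, so (x, s) = (5/9, -43/18).
The Hessian has g_{xx} = 10, g_{ss} = -2, g_{xs} = 4, giving D = -36 < 0, so the point is a saddle point.
g(5/9, -43/18) = 593/36.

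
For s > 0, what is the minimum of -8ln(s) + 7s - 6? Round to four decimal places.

R'(s) = -8/s + 7 = 0 gives s = 8/7.
R''(s) = 8/s², which is positive for s > 0, so this is a local minimum.
R(8/7) = -8·ln(8/7) + 8 - 6 ≈ 0.9317.

0.9317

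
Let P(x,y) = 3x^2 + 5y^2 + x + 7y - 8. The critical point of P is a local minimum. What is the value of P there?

∂P/∂x = 6x + 1 = 0 and ∂P/∂y = 10y + 7 = 0, so (x, y) = (-1/6, -7/10).
The Hessian has P_{xx} = 6, P_{yy} = 10, P_{xy} = 0, giving D = 60 > 0 with P_{xx} > 0, so the point is a local minimum.
P(-1/6, -7/10) = -158/15.

-158/15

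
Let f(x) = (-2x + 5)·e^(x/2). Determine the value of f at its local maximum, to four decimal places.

f'(x) = (-2)·e^(x/2) + (-2x + 5)·(1/2)·e^(x/2) = (-x + 1/2)·e^(x/2). Since e^(x/2) > 0, the only critical point is x = 1/2.
f''(1/2) has the same sign as -1 < 0, so this is a local maximum.
f(1/2) = (4)·e^(1/4) ≈ 5.1361.

5.1361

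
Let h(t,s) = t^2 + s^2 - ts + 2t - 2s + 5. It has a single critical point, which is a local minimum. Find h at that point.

∂h/∂t = 2t - s + 2 = 0 and ∂h/∂s = -t + 2s - 2 = 0, so (t, s) = (-2/3, 2/3).
The Hessian has h_{tt} = 2, h_{ss} = 2, h_{ts} = -1, giving D = 3 > 0 with h_{tt} > 0, so the point is a local minimum.
h(-2/3, 2/3) = 11/3.

11/3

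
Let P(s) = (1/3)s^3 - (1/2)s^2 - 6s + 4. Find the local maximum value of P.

34/3

Critical points: P'(s) = s^2 - s - 6 vanishes at s = -2, 3.
Second-derivative test with P''(s) = 2s - 1: P''(-2) = -5 < 0 ⇒ local maximum; P''(3) = 5 > 0 ⇒ local minimum.
Thus P has its local maximum at s = -2, with value 34/3.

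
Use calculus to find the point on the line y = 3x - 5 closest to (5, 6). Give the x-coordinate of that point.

Minimize D(x)^2 = (x - 5)^2 + (3x - 11)^2.
d/dx[D^2] = 2(x - 5) + 2·3·(3x - 11) = 0 ⇒ x = 19/5.
Then y = 32/5 and the distance is √(8/5) ≈ 1.2649.

19/5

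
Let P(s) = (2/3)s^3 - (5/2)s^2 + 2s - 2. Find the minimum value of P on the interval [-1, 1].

-43/6

P'(s) = 2s^2 - 5s + 2, whose only zero in [-1, 1] is s = 1/2.
Candidates: P(-1) = -43/6, P(1/2) = -37/24, P(1) = -11/6.
So the minimum is P(-1) = -43/6.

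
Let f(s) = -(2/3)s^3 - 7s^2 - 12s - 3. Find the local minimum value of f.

-39

f'(s) = -2s^2 - 14s - 12 = 0 at s = -6, -1.
Since f''(s) = -4s - 14, we get f''(-6) = 10 > 0 ⇒ local minimum; f''(-1) = -10 < 0 ⇒ local maximum.
Thus f has its local minimum at s = -6, with value -39.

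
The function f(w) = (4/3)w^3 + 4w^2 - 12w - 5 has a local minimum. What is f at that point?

-35/3

Critical points: f'(w) = 4w^2 + 8w - 12 vanishes at w = -3, 1.
Second-derivative test with f''(w) = 8w + 8: f''(-3) = -16 < 0 ⇒ local maximum; f''(1) = 16 > 0 ⇒ local minimum.
Thus f has its local minimum at w = 1, with value -35/3.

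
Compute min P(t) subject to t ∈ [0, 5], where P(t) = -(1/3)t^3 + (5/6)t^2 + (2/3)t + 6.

P'(t) = -t^2 + (5/3)t + 2/3, whose only zero in [0, 5] is t = 2.
Compare values at every candidate in [0, 5]: P(0) = 6,  P(2) = 8,  P(5) = -23/2.
So the minimum is P(5) = -23/2.

-23/2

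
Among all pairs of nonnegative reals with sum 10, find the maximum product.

With x + y = 10, the product is P(x) = x(10 − x).
P'(x) = 10 − 2x = 0 gives x = 5; P'' = −2 < 0, so this is the maximum.
P = 5·5 = 25.

25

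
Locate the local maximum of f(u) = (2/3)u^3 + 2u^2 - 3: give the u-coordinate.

Critical points: f'(u) = 2u^2 + 4u vanishes at u = -2, 0.
Since f''(u) = 4u + 4, we get f''(-2) = -4 < 0 ⇒ local maximum; f''(0) = 4 > 0 ⇒ local minimum.
The local maximum is f(-2) = -1/3.

-2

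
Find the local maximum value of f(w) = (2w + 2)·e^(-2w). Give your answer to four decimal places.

2.7183

Differentiating with the product rule gives f'(w) = (-4w - 2)·e^(-2w). Since e^(-2w) > 0, the only critical point is w = -1/2.
f''(-1/2) has the same sign as -4 < 0, so this is a local maximum.
f(-1/2) = (1)·e^(1) ≈ 2.7183.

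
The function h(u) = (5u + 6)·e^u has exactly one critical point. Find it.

-11/5

h'(u) = 5·e^u + (5u + 6)·1·e^u = (5u + 11)·e^u. Since e^u > 0, the only critical point is u = -11/5.
h''(-11/5) has the same sign as 5 > 0, so this is a local minimum.
h(-11/5) = (-5)·e^(-11/5) ≈ -0.5540.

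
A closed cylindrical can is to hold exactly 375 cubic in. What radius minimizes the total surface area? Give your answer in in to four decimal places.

With radius r and height h, πr²h = 375 so h = 375/(πr²), and S(r) = 2πr² + 2πrh = 2πr² + 2·375/r.
S'(r) = 4πr − 2·375/r² = 0 ⇒ r³ = 375/(2π), so r ≈ 3.9080 and h = 2r ≈ 7.8159.
S''(r) = 4π + 4·375/r³ > 0, so this is the minimum; S ≈ 287.8737.

3.9080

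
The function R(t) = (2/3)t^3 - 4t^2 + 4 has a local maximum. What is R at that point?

4

Critical points: R'(t) = 2t^2 - 8t vanishes at t = 0, 4.
Since R''(t) = 4t - 8, we get R''(0) = -8 < 0 ⇒ local maximum; R''(4) = 8 > 0 ⇒ local minimum.
Thus R has its local maximum at t = 0, with value 4.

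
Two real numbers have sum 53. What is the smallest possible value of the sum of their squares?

With a + b = 53, a^2 + b^2 = a^2 + (53 − a)^2.
The derivative 2a − 2(53 − a) = 4a − 106 vanishes at a = 53/2; second derivative 4 > 0, a minimum.
The minimum is 2·(53/2)^2 = 2809/2.

2809/2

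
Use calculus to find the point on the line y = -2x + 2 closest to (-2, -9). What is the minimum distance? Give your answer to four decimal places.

6.7082

Minimize D(x)^2 = (x + 2)^2 + (-2x + 11)^2.
d/dx[D^2] = 2(x + 2) + 2·(-2)·(-2x + 11) = 0 ⇒ x = 4.
Then y = -6 and the distance is √(45) ≈ 6.7082.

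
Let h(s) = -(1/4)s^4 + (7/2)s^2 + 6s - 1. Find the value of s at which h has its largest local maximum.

h'(s) = -s^3 + 7s + 6 = 0 at s = -2, -1, 3.
Since h''(s) = -3s^2 + 7, we get h''(-2) = -5 < 0 ⇒ local maximum; h''(-1) = 4 > 0 ⇒ local minimum; h''(3) = -20 < 0 ⇒ local maximum.
The largest local maximum is h(3) = 113/4.

3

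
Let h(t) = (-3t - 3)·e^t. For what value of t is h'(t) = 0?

-2

Differentiating with the product rule gives h'(t) = (-3t - 6)·e^t. Since e^t > 0, the only critical point is t = -2.
h''(-2) has the same sign as -3 < 0, so this is a local maximum.
h(-2) = (3)·e^(-2) ≈ 0.4060.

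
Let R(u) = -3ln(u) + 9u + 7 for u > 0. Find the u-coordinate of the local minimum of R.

1/3

R'(u) = -3/u + 9 = 0 gives u = 1/3.
R''(u) = 3/u², which is positive for u > 0, so this is a local minimum.
R(1/3) = -3·ln(1/3) + 3 + 7 ≈ 13.2958.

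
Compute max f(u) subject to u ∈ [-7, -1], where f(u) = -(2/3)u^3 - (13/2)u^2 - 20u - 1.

295/6

The derivative is -2u^2 - 13u - 20, which vanishes at u = -4 and u = -5/2.
Evaluating at the critical points and endpoints: f(-7) = 295/6, f(-4) = 53/3, f(-5/2) = 451/24, f(-1) = 79/6.
Hence the absolute maximum is 295/6 at u = -7.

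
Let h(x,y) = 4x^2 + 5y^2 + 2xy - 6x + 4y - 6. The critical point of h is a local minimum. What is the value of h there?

-187/19

∂h/∂x = 8x + 2y - 6 = 0 and ∂h/∂y = 2x + 10y + 4 = 0, so (x, y) = (17/19, -11/19).
The Hessian has h_{xx} = 8, h_{yy} = 10, h_{xy} = 2, giving D = 76 > 0 with h_{xx} > 0, so the point is a local minimum.
h(17/19, -11/19) = -187/19.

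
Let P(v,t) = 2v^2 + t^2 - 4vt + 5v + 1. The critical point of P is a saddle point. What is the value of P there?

33/8

∂P/∂v = 4v - 4t + 5 = 0 and ∂P/∂t = -4v + 2t = 0, so (v, t) = (5/4, 5/2).
The Hessian has P_{vv} = 4, P_{tt} = 2, P_{vt} = -4, giving D = -8 < 0, so the point is a saddle point.
P(5/4, 5/2) = 33/8.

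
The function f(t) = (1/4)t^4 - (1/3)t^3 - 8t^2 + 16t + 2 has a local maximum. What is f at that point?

119/12

f'(t) = t^3 - t^2 - 16t + 16 = 0 at t = -4, 1, 4.
f''(t) = 3t^2 - 2t - 16. f''(-4) = 40 > 0 ⇒ local minimum; f''(1) = -15 < 0 ⇒ local maximum; f''(4) = 24 > 0 ⇒ local minimum.
Thus f has its local maximum at t = 1, with value 119/12.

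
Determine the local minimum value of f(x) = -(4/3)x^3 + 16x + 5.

-49/3

f'(x) = -4x^2 + 16 = 0 at x = -2, 2.
Second-derivative test with f''(x) = -8x: f''(-2) = 16 > 0 ⇒ local minimum; f''(2) = -16 < 0 ⇒ local maximum.
Thus f has its local minimum at x = -2, with value -49/3.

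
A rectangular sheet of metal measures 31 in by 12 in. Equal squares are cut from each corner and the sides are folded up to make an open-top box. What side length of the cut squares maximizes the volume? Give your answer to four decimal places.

With cut size x, the volume is V(x) = x(31 − 2x)(12 − 2x) for 0 < x < 6.
V'(x) = 12x^2 − 172x + 372. Setting V'(x) = 0 gives x ≈ 2.6543 (the root in (0, 6)).
V''(x) = 24x − 172 is negative there, so this is the maximum; V ≈ 456.3045.

2.6543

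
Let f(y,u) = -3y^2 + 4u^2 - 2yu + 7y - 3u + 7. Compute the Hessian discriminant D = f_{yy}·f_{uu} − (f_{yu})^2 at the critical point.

∂f/∂y = -6y - 2u + 7 = 0 and ∂f/∂u = -2y + 8u - 3 = 0, so (y, u) = (25/26, 8/13).
The Hessian has f_{yy} = -6, f_{uu} = 8, f_{yu} = -2, giving D = -52 < 0, so the point is a saddle point.
D = (-6)·(8) − (-2)^2 = -52.

-52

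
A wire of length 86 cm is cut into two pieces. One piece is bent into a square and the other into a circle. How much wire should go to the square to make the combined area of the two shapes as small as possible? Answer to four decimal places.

Let x be the length used for the square. Square side x/4; circle radius (86−x)/(2π).
A(x) = (x/4)² + π·((86−x)/(2π))² = x²/16 + (86−x)²/(4π) for 0 ≤ x ≤ 86. A'(x) = x/8 − (86−x)/(2π) = 0 gives x = 4·86/(π+4) ≈ 48.1685.
A'' = 1/8 + 1/(2π) > 0, so this gives the minimum combined area; x ≈ 48.1685 cm to the square.

48.1685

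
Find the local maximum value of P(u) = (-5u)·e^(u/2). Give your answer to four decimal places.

3.6788

By the product rule, P'(u) = (-(5/2)u - 5)·e^(u/2). Since e^(u/2) > 0, the only critical point is u = -2.
P''(-2) has the same sign as -5/2 < 0, so this is a local maximum.
P(-2) = (10)·e^(-1) ≈ 3.6788.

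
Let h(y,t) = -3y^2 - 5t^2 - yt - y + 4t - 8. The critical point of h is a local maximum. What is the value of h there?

∂h/∂y = -6y - t - 1 = 0 and ∂h/∂t = -y - 10t + 4 = 0, so (y, t) = (-14/59, 25/59).
The Hessian has h_{yy} = -6, h_{tt} = -10, h_{yt} = -1, giving D = 59 > 0 with h_{yy} < 0, so the point is a local maximum.
h(-14/59, 25/59) = -415/59.

-415/59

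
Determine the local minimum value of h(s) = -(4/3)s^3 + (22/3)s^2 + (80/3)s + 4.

h'(s) = -4s^2 + (44/3)s + 80/3 = 0 at s = -4/3, 5.
Since h''(s) = -8s + 44/3, we get h''(-4/3) = 76/3 > 0 ⇒ local minimum; h''(5) = -76/3 < 0 ⇒ local maximum.
So the local minimum value is h(-4/3) = -1244/81.

-1244/81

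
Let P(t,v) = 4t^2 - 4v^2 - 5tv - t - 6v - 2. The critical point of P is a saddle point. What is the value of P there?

-8/89

∂P/∂t = 8t - 5v - 1 = 0 and ∂P/∂v = -5t - 8v - 6 = 0, so (t, v) = (-22/89, -53/89).
The Hessian has P_{tt} = 8, P_{vv} = -8, P_{tv} = -5, giving D = -89 < 0, so the point is a saddle point.
P(-22/89, -53/89) = -8/89.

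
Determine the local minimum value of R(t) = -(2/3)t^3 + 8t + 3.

-23/3

Critical points: R'(t) = -2t^2 + 8 vanishes at t = -2, 2.
Second-derivative test with R''(t) = -4t: R''(-2) = 8 > 0 ⇒ local minimum; R''(2) = -8 < 0 ⇒ local maximum.
Thus R has its local minimum at t = -2, with value -23/3.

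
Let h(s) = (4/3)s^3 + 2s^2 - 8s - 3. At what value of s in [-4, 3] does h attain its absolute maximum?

The derivative is 4s^2 + 4s - 8, which vanishes at s = -2 and s = 1.
Compare values at every candidate in [-4, 3]: h(-4) = -73/3, h(-2) = 31/3, h(1) = -23/3, h(3) = 27.
The maximum over the interval is 27, attained at s = 3.

3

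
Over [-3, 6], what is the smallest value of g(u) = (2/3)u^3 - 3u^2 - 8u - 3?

-121/3

Differentiating, g'(u) = 2u^2 - 6u - 8; which vanishes at u = -1 and u = 4.
Compare values at every candidate in [-3, 6]: g(-3) = -24, g(-1) = 4/3, g(4) = -121/3, g(6) = -15.
The minimum over the interval is -121/3, attained at u = 4.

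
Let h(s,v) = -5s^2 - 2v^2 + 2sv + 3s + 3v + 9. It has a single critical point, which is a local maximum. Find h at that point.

45/4

∂h/∂s = -10s + 2v + 3 = 0 and ∂h/∂v = 2s - 4v + 3 = 0, so (s, v) = (1/2, 1).
The Hessian has h_{ss} = -10, h_{vv} = -4, h_{sv} = 2, giving D = 36 > 0 with h_{ss} < 0, so the point is a local maximum.
h(1/2, 1) = 45/4.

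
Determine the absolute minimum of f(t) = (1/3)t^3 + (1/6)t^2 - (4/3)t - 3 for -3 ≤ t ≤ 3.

f'(t) = t^2 + (1/3)t - 4/3, which vanishes at t = -4/3 and t = 1.
Evaluating at the critical points and endpoints: f(-3) = -13/2,  f(-4/3) = -139/81,  f(1) = -23/6,  f(3) = 7/2.
So the minimum is f(-3) = -13/2.

-13/2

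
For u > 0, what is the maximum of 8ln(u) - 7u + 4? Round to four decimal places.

g'(u) = 8/u − 7 = 0 gives u = 8/7.
g''(u) = -8/u², which is negative for u > 0, so this is a local maximum.
g(8/7) = 8·ln(8/7) - 8 + 4 ≈ -2.9317.

-2.9317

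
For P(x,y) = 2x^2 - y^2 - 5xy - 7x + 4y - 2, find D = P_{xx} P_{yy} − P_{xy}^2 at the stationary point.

∂P/∂x = 4x - 5y - 7 = 0 and ∂P/∂y = -5x - 2y + 4 = 0, so (x, y) = (34/33, -19/33).
The Hessian has P_{xx} = 4, P_{yy} = -2, P_{xy} = -5, giving D = -33 < 0, so the point is a saddle point.
D = (4)·(-2) − (-5)^2 = -33.

-33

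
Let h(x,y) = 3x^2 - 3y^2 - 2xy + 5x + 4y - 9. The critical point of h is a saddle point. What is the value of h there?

-347/40

∂h/∂x = 6x - 2y + 5 = 0 and ∂h/∂y = -2x - 6y + 4 = 0, so (x, y) = (-11/20, 17/20).
The Hessian has h_{xx} = 6, h_{yy} = -6, h_{xy} = -2, giving D = -40 < 0, so the point is a saddle point.
h(-11/20, 17/20) = -347/40.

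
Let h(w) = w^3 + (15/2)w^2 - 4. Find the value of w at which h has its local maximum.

h'(w) = 3w^2 + 15w = 0 at w = -5, 0.
Since h''(w) = 6w + 15, we get h''(-5) = -15 < 0 ⇒ local maximum; h''(0) = 15 > 0 ⇒ local minimum.
Thus h has its local maximum at w = -5, with value 117/2.

-5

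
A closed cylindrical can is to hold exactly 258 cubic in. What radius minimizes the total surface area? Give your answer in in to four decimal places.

With radius r and height h, πr²h = 258 so h = 258/(πr²), and S(r) = 2πr² + 2πrh = 2πr² + 2·258/r.
S'(r) = 4πr − 2·258/r² = 0 ⇒ r³ = 258/(2π), so r ≈ 3.4500 and h = 2r ≈ 6.8999.
S''(r) = 4π + 4·258/r³ > 0, so this is the minimum; S ≈ 224.3508.

3.4500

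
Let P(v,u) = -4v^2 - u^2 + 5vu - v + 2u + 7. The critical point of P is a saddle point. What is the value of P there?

56/9

∂P/∂v = -8v + 5u - 1 = 0 and ∂P/∂u = 5v - 2u + 2 = 0, so (v, u) = (-8/9, -11/9).
The Hessian has P_{vv} = -8, P_{uu} = -2, P_{vu} = 5, giving D = -9 < 0, so the point is a saddle point.
P(-8/9, -11/9) = 56/9.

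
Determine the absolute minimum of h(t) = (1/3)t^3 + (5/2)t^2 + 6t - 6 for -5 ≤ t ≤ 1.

The derivative is t^2 + 5t + 6, which vanishes at t = -3 and t = -2.
Compare values at every candidate in [-5, 1]: h(-5) = -91/6, h(-3) = -21/2, h(-2) = -32/3, h(1) = 17/6.
The minimum over the interval is -91/6, attained at t = -5.

-91/6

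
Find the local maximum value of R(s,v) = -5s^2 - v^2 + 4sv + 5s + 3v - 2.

∂R/∂s = -10s + 4v + 5 = 0 and ∂R/∂v = 4s - 2v + 3 = 0, so (s, v) = (11/2, 25/2).
The Hessian has R_{ss} = -10, R_{vv} = -2, R_{sv} = 4, giving D = 4 > 0 with R_{ss} < 0, so the point is a local maximum.
R(11/2, 25/2) = 61/2.

61/2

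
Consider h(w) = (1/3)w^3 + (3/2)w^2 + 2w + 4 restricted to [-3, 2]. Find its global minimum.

h'(w) = w^2 + 3w + 2, which vanishes at w = -2 and w = -1.
Evaluating at the critical points and endpoints: h(-3) = 5/2,  h(-2) = 10/3,  h(-1) = 19/6,  h(2) = 50/3.
So the minimum is h(-3) = 5/2.

5/2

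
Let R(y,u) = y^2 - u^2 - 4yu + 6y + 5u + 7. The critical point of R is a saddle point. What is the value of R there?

∂R/∂y = 2y - 4u + 6 = 0 and ∂R/∂u = -4y - 2u + 5 = 0, so (y, u) = (2/5, 17/10).
The Hessian has R_{yy} = 2, R_{uu} = -2, R_{yu} = -4, giving D = -20 < 0, so the point is a saddle point.
R(2/5, 17/10) = 249/20.

249/20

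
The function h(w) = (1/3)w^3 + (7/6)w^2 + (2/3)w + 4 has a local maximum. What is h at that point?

14/3

h'(w) = w^2 + (7/3)w + 2/3. Setting h'(w) = 0 gives w ∈ {-2, -1/3}.
Second-derivative test with h''(w) = 2w + 7/3: h''(-2) = -5/3 < 0 ⇒ local maximum; h''(-1/3) = 5/3 > 0 ⇒ local minimum.
So the local maximum value is h(-2) = 14/3.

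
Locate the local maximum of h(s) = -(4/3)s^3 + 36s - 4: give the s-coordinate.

3

h'(s) = -4s^2 + 36 = 0 at s = -3, 3.
Second-derivative test with h''(s) = -8s: h''(-3) = 24 > 0 ⇒ local minimum; h''(3) = -24 < 0 ⇒ local maximum.
The local maximum is h(3) = 68.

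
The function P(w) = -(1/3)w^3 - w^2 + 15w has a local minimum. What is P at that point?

-175/3

Critical points: P'(w) = -w^2 - 2w + 15 vanishes at w = -5, 3.
P''(w) = -2w - 2. P''(-5) = 8 > 0 ⇒ local minimum; P''(3) = -8 < 0 ⇒ local maximum.
The local minimum is P(-5) = -175/3.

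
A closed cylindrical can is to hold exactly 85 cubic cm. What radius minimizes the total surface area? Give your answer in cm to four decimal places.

2.3828

With radius r and height h, πr²h = 85 so h = 85/(πr²), and S(r) = 2πr² + 2πrh = 2πr² + 2·85/r.
S'(r) = 4πr − 2·85/r² = 0 ⇒ r³ = 85/(2π), so r ≈ 2.3828 and h = 2r ≈ 4.7655.
S''(r) = 4π + 4·85/r³ > 0, so this is the minimum; S ≈ 107.0189.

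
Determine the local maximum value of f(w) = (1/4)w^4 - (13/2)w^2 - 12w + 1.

27/4

f'(w) = w^3 - 13w - 12 = 0 at w = -3, -1, 4.
f''(w) = 3w^2 - 13. f''(-3) = 14 > 0 ⇒ local minimum; f''(-1) = -10 < 0 ⇒ local maximum; f''(4) = 35 > 0 ⇒ local minimum.
The local maximum is f(-1) = 27/4.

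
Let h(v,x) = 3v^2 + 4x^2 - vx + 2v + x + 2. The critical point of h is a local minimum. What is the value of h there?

73/47

∂h/∂v = 6v - x + 2 = 0 and ∂h/∂x = -v + 8x + 1 = 0, so (v, x) = (-17/47, -8/47).
The Hessian has h_{vv} = 6, h_{xx} = 8, h_{vx} = -1, giving D = 47 > 0 with h_{vv} > 0, so the point is a local minimum.
h(-17/47, -8/47) = 73/47.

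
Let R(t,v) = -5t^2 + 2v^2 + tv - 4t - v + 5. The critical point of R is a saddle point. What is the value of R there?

228/41

∂R/∂t = -10t + v - 4 = 0 and ∂R/∂v = t + 4v - 1 = 0, so (t, v) = (-15/41, 14/41).
The Hessian has R_{tt} = -10, R_{vv} = 4, R_{tv} = 1, giving D = -41 < 0, so the point is a saddle point.
R(-15/41, 14/41) = 228/41.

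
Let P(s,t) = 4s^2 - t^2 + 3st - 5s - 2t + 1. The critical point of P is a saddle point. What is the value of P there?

∂P/∂s = 8s + 3t - 5 = 0 and ∂P/∂t = 3s - 2t - 2 = 0, so (s, t) = (16/25, -1/25).
The Hessian has P_{ss} = 8, P_{tt} = -2, P_{st} = 3, giving D = -25 < 0, so the point is a saddle point.
P(16/25, -1/25) = -14/25.

-14/25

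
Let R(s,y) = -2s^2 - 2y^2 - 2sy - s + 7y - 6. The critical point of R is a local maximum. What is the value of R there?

∂R/∂s = -4s - 2y - 1 = 0 and ∂R/∂y = -2s - 4y + 7 = 0, so (s, y) = (-3/2, 5/2).
The Hessian has R_{ss} = -4, R_{yy} = -4, R_{sy} = -2, giving D = 12 > 0 with R_{ss} < 0, so the point is a local maximum.
R(-3/2, 5/2) = 7/2.

7/2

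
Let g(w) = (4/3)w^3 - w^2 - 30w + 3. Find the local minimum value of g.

g'(w) = 4w^2 - 2w - 30 = 0 at w = -5/2, 3.
Second-derivative test with g''(w) = 8w - 2: g''(-5/2) = -22 < 0 ⇒ local maximum; g''(3) = 22 > 0 ⇒ local minimum.
Thus g has its local minimum at w = 3, with value -60.

-60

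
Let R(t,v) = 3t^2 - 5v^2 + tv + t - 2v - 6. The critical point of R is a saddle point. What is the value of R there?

∂R/∂t = 6t + v + 1 = 0 and ∂R/∂v = t - 10v - 2 = 0, so (t, v) = (-8/61, -13/61).
The Hessian has R_{tt} = 6, R_{vv} = -10, R_{tv} = 1, giving D = -61 < 0, so the point is a saddle point.
R(-8/61, -13/61) = -357/61.

-357/61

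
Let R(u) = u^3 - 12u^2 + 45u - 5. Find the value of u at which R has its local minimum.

R'(u) = 3u^2 - 24u + 45 = 0 at u = 3, 5.
Second-derivative test with R''(u) = 6u - 24: R''(3) = -6 < 0 ⇒ local maximum; R''(5) = 6 > 0 ⇒ local minimum.
So the local minimum value is R(5) = 45.

5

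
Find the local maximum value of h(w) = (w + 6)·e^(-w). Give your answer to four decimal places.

Differentiating with the product rule gives h'(w) = (-w - 5)·e^(-w). Since e^(-w) > 0, the only critical point is w = -5.
h''(-5) has the same sign as -1 < 0, so this is a local maximum.
h(-5) = (1)·e^(5) ≈ 148.4132.

148.4132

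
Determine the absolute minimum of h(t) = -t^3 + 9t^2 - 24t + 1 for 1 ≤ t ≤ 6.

h'(t) = -3t^2 + 18t - 24, which vanishes at t = 2 and t = 4.
Candidates: h(1) = -15, h(2) = -19, h(4) = -15, h(6) = -35.
Hence the absolute minimum is -35 at t = 6.

-35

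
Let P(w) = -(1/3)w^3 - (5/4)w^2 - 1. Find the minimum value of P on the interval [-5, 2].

-26/3

Differentiating, P'(w) = -w^2 - (5/2)w; which vanishes at w = -5/2 and w = 0.
Candidates: P(-5) = 113/12, P(-5/2) = -173/48, P(0) = -1, P(2) = -26/3.
The minimum over the interval is -26/3, attained at w = 2.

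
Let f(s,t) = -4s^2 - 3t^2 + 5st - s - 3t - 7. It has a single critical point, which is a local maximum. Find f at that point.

∂f/∂s = -8s + 5t - 1 = 0 and ∂f/∂t = 5s - 6t - 3 = 0, so (s, t) = (-21/23, -29/23).
The Hessian has f_{ss} = -8, f_{tt} = -6, f_{st} = 5, giving D = 23 > 0 with f_{ss} < 0, so the point is a local maximum.
f(-21/23, -29/23) = -107/23.

-107/23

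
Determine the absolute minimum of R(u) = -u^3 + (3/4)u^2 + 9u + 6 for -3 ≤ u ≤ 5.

-221/4

R'(u) = -3u^2 + (3/2)u + 9, which vanishes at u = -3/2 and u = 2.
Candidates: R(-3) = 51/4, R(-3/2) = -39/16, R(2) = 19, R(5) = -221/4.
The minimum over the interval is -221/4, attained at u = 5.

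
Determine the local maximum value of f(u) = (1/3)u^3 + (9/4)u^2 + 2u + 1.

f'(u) = u^2 + (9/2)u + 2 = 0 at u = -4, -1/2.
Since f''(u) = 2u + 9/2, we get f''(-4) = -7/2 < 0 ⇒ local maximum; f''(-1/2) = 7/2 > 0 ⇒ local minimum.
So the local maximum value is f(-4) = 23/3.

23/3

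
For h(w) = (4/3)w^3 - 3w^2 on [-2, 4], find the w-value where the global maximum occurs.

4

The derivative is 4w^2 - 6w, which vanishes at w = 0 and w = 3/2.
Compare values at every candidate in [-2, 4]: h(-2) = -68/3,  h(0) = 0,  h(3/2) = -9/4,  h(4) = 112/3.
So the maximum is h(4) = 112/3.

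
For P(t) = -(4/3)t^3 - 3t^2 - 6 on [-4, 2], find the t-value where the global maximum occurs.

P'(t) = -4t^2 - 6t, which vanishes at t = -3/2 and t = 0.
Evaluating at the critical points and endpoints: P(-4) = 94/3,  P(-3/2) = -33/4,  P(0) = -6,  P(2) = -86/3.
So the maximum is P(-4) = 94/3.

-4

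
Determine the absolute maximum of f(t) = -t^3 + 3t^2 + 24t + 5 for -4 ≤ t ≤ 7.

Differentiating, f'(t) = -3t^2 + 6t + 24; which vanishes at t = -2 and t = 4.
Compare values at every candidate in [-4, 7]: f(-4) = 21,  f(-2) = -23,  f(4) = 85,  f(7) = -23.
So the maximum is f(4) = 85.

85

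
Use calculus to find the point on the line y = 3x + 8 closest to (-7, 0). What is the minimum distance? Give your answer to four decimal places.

Minimize D(x)^2 = (x + 7)^2 + (3x + 8)^2.
d/dx[D^2] = 2(x + 7) + 2·3·(3x + 8) = 0 ⇒ x = -31/10.
Then y = -13/10 and the distance is √(169/10) ≈ 4.1110.

4.1110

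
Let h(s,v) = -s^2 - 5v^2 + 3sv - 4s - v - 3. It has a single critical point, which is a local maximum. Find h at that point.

60/11

∂h/∂s = -2s + 3v - 4 = 0 and ∂h/∂v = 3s - 10v - 1 = 0, so (s, v) = (-43/11, -14/11).
The Hessian has h_{ss} = -2, h_{vv} = -10, h_{sv} = 3, giving D = 11 > 0 with h_{ss} < 0, so the point is a local maximum.
h(-43/11, -14/11) = 60/11.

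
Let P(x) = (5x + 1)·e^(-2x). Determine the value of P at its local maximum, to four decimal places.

By the product rule, P'(x) = (-10x + 3)·e^(-2x). Since e^(-2x) > 0, the only critical point is x = 3/10.
P''(3/10) has the same sign as -10 < 0, so this is a local maximum.
P(3/10) = (5/2)·e^(-3/5) ≈ 1.3720.

1.3720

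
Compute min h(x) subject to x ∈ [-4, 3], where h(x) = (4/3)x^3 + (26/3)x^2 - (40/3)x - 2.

-538/81

The derivative is 4x^2 + (52/3)x - 40/3, whose only zero in [-4, 3] is x = 2/3.
Evaluating at the critical points and endpoints: h(-4) = 314/3; h(2/3) = -538/81; h(3) = 72.
The minimum over the interval is -538/81, attained at x = 2/3.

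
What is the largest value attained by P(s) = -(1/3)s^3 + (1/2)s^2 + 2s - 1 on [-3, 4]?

Differentiating, P'(s) = -s^2 + s + 2; which vanishes at s = -1 and s = 2.
Candidates: P(-3) = 13/2, P(-1) = -13/6, P(2) = 7/3, P(4) = -19/3.
The maximum over the interval is 13/2, attained at s = -3.

13/2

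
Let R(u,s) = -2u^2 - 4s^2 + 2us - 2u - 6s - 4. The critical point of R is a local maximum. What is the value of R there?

∂R/∂u = -4u + 2s - 2 = 0 and ∂R/∂s = 2u - 8s - 6 = 0, so (u, s) = (-1, -1).
The Hessian has R_{uu} = -4, R_{ss} = -8, R_{us} = 2, giving D = 28 > 0 with R_{uu} < 0, so the point is a local maximum.
R(-1, -1) = 0.

0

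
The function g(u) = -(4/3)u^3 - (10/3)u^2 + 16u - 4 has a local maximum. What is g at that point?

Critical points: g'(u) = -4u^2 - (20/3)u + 16 vanishes at u = -3, 4/3.
g''(u) = -8u - 20/3. g''(-3) = 52/3 > 0 ⇒ local minimum; g''(4/3) = -52/3 < 0 ⇒ local maximum.
The local maximum is g(4/3) = 668/81.

668/81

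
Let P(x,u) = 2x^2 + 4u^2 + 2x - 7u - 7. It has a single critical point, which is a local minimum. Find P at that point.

∂P/∂x = 4x + 2 = 0 and ∂P/∂u = 8u - 7 = 0, so (x, u) = (-1/2, 7/8).
The Hessian has P_{xx} = 4, P_{uu} = 8, P_{xu} = 0, giving D = 32 > 0 with P_{xx} > 0, so the point is a local minimum.
P(-1/2, 7/8) = -169/16.

-169/16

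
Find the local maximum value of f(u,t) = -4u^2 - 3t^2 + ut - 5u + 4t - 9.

-304/47

∂f/∂u = -8u + t - 5 = 0 and ∂f/∂t = u - 6t + 4 = 0, so (u, t) = (-26/47, 27/47).
The Hessian has f_{uu} = -8, f_{tt} = -6, f_{ut} = 1, giving D = 47 > 0 with f_{uu} < 0, so the point is a local maximum.
f(-26/47, 27/47) = -304/47.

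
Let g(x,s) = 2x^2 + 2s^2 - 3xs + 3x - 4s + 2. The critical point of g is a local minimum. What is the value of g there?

∂g/∂x = 4x - 3s + 3 = 0 and ∂g/∂s = -3x + 4s - 4 = 0, so (x, s) = (0, 1).
The Hessian has g_{xx} = 4, g_{ss} = 4, g_{xs} = -3, giving D = 7 > 0 with g_{xx} > 0, so the point is a local minimum.
g(0, 1) = 0.

0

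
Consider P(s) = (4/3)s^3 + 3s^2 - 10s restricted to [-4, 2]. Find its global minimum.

The derivative is 4s^2 + 6s - 10, which vanishes at s = -5/2 and s = 1.
Compare values at every candidate in [-4, 2]: P(-4) = 8/3,  P(-5/2) = 275/12,  P(1) = -17/3,  P(2) = 8/3.
So the minimum is P(1) = -17/3.

-17/3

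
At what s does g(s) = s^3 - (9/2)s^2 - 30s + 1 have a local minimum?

g'(s) = 3s^2 - 9s - 30. Setting g'(s) = 0 gives s ∈ {-2, 5}.
Second-derivative test with g''(s) = 6s - 9: g''(-2) = -21 < 0 ⇒ local maximum; g''(5) = 21 > 0 ⇒ local minimum.
So the local minimum value is g(5) = -273/2.

5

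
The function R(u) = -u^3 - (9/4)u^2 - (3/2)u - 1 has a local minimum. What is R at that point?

-3/4

R'(u) = -3u^2 - (9/2)u - 3/2. Setting R'(u) = 0 gives u ∈ {-1, -1/2}.
R''(u) = -6u - 9/2. R''(-1) = 3/2 > 0 ⇒ local minimum; R''(-1/2) = -3/2 < 0 ⇒ local maximum.
Thus R has its local minimum at u = -1, with value -3/4.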